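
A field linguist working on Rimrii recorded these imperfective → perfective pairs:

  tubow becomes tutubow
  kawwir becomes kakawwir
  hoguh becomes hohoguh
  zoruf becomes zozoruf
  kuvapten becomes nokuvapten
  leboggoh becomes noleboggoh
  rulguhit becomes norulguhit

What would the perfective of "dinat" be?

hoguh and leboggoh both end in -h yet inflect differently (hohoguh, noleboggoh), so the final letter is not what conditions the rule; the number of vowels is.
"dinat" has 2 vowels. The stems with 2 vowels (tubow → tutubow, kawwir → kakawwir, hoguh → hohoguh) repeat the first consonant+vowel as a prefix.
So dinat → didinat.

didinat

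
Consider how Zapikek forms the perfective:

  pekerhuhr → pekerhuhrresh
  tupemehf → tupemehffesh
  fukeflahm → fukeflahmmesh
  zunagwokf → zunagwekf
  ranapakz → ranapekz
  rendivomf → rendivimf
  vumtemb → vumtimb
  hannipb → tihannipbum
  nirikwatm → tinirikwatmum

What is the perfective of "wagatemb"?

tupemehf and zunagwokf both end in -f yet inflect differently (tupemehffesh, zunagwekf), so the final letter is not what conditions the rule; the second-to-last letter is.
"wagatemb" has second-to-last letter 'm'. The stems whose second-to-last letter is 'm' (rendivomf → rendivimf, vumtemb → vumtimb) change the last vowel to 'i'.
The other patterns: stems whose second-to-last letter is 'h' double the final consonant and add -esh; stems whose second-to-last letter is 'k' change the last vowel to 'e'; stems whose second-to-last letter is 'p' or 't' add ti- … -um around the stem.
So wagatemb → wagatimb.

wagatimb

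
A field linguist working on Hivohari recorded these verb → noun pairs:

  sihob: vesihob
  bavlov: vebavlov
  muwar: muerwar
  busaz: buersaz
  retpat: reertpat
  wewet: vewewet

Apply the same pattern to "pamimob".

retpat and wewet both end in -t yet inflect differently (reertpat, vewewet), so the final letter is not what conditions the rule; the last vowel is.
"pamimob" has last vowel 'o'. The stems whose last vowel is 'o' (sihob → vesihob, bavlov → vebavlov) add the prefix ve-.
The other pattern: stems whose last vowel is 'a' insert -er- after the first vowel.
So pamimob → vepamimob.

vepamimob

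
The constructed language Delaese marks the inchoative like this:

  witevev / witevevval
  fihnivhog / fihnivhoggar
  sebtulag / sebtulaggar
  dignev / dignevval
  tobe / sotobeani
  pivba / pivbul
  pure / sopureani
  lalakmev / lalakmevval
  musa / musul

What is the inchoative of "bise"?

sebtulag and musa both have last vowel 'a' yet inflect differently (sebtulaggar, musul), so the last vowel is not what conditions the rule; the final letter is.
"bise" ends in -e. The stems ending in -e (tobe → sotobeani, pure → sopureani) add so- … -ani around the stem.
So bise → sobiseani.

sobiseani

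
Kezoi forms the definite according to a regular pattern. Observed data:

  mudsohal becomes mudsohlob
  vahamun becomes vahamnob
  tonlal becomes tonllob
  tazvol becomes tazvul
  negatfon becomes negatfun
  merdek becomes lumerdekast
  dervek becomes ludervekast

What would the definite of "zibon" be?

zibun

mudsohal and tazvol both end in -l yet inflect differently (mudsohlob, tazvul), so the final letter is not what conditions the rule; the last vowel is.
"zibon" has last vowel 'o'. The stems whose last vowel is 'o' (tazvol → tazvul, negatfon → negatfun) change the last vowel to 'u'.
The other patterns: stems whose last vowel is 'a' or 'u' delete the last vowel and add -ob; stems whose last vowel is 'e' add lu- … -ast around the stem.
So zibon → zibun.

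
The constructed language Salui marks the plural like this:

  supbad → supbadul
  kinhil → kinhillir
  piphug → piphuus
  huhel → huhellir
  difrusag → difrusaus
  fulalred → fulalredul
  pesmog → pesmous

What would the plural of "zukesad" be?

zukesadul

huhel and fulalred both have last vowel 'e' yet inflect differently (huhellir, fulalredul), so the last vowel is not what conditions the rule; the final letter is.
"zukesad" ends in -d. The stems ending in -d (fulalred → fulalredul, supbad → supbadul) add -ul.
The other patterns: stems ending in -g drop the final letter and add -us; stems ending in -l double the final consonant and add -ir.
So zukesad → zukesadul.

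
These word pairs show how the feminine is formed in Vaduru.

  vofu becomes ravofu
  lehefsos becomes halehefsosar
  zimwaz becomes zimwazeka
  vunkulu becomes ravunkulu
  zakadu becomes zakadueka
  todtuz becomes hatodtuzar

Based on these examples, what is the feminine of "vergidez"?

ravergidez

zakadu and vofu both end in -u yet inflect differently (zakadueka, ravofu), so the final letter is not what conditions the rule; the first letter is.
"vergidez" begins with v-. The stems beginning with v- (vofu → ravofu, vunkulu → ravunkulu) add the prefix ra-.
The other patterns: stems beginning with z- add -eka; stems beginning with l- or t- add ha- … -ar around the stem.
So vergidez → ravergidez.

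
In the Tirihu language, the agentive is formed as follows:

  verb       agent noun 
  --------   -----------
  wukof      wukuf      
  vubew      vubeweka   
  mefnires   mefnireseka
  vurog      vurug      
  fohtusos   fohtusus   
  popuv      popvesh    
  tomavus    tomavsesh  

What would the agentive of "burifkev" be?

burifkeveka

tomavus and mefnires both end in -s yet inflect differently (tomavsesh, mefnireseka), so the final letter is not what conditions the rule; the last vowel is.
"burifkev" has last vowel 'e'. The stems whose last vowel is 'e' (vubew → vubeweka, mefnires → mefnireseka) add -eka.
The other patterns: stems whose last vowel is 'u' delete the last vowel and add -esh; stems whose last vowel is 'o' change the last vowel to 'u'.
So burifkev → burifkeveka.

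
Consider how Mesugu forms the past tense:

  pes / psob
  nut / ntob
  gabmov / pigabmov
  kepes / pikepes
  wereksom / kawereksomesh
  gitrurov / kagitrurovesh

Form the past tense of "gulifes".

kagulifesesh

"gulifes" has 3 vowels. The stems with 3 vowels (wereksom → kawereksomesh, gitrurov → kagitrurovesh) add ka- … -esh around the stem.
The other patterns: stems with 1 vowel delete the last vowel and add -ob; stems with 2 vowels add the prefix pi-.
So gulifes → kagulifesesh.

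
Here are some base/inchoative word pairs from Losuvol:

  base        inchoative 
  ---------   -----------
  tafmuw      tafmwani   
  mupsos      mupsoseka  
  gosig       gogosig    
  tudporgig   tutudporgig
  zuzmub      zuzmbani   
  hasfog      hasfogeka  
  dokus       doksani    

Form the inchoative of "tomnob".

tomnobeka

"tomnob" has last vowel 'o'. The stems whose last vowel is 'o' (mupsos → mupsoseka, hasfog → hasfogeka) add -eka.
The other patterns: stems whose last vowel is 'i' repeat the first consonant+vowel as a prefix; stems whose last vowel is 'u' delete the last vowel and add -ani.
So tomnob → tomnobeka.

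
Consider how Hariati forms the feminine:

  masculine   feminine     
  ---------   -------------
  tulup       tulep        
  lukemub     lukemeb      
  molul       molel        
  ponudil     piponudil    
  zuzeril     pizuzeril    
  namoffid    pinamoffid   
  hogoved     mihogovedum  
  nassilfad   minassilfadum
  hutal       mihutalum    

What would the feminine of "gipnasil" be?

"gipnasil" has last vowel 'i'. The stems whose last vowel is 'i' (ponudil → piponudil, zuzeril → pizuzeril, namoffid → pinamoffid) add the prefix pi-.
The other patterns: stems whose last vowel is 'u' change the last vowel to 'e'; stems whose last vowel is 'a' or 'e' add mi- … -um around the stem.
So gipnasil → pigipnasil.

pigipnasil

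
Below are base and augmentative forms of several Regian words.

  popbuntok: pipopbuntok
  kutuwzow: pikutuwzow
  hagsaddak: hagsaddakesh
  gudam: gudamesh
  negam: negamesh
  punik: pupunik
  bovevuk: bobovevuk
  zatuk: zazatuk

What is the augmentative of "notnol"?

pinotnol

"notnol" has last vowel 'o'. The stems whose last vowel is 'o' (popbuntok → pipopbuntok, kutuwzow → pikutuwzow) add the prefix pi-.
The other patterns: stems whose last vowel is 'a' add -esh; stems whose last vowel is 'i' or 'u' repeat the first consonant+vowel as a prefix.
So notnol → pinotnol.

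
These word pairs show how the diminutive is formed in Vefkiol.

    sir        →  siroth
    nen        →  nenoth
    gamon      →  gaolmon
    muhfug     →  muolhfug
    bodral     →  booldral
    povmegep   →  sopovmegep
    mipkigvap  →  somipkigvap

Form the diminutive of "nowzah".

nen and gamon both end in -n yet inflect differently (nenoth, gaolmon), so the final letter is not what conditions the rule; the number of vowels is.
"nowzah" has 2 vowels. The stems with 2 vowels (gamon → gaolmon, muhfug → muolhfug, bodral → booldral) insert -ol- after the first vowel.
So nowzah → noolwzah.

noolwzah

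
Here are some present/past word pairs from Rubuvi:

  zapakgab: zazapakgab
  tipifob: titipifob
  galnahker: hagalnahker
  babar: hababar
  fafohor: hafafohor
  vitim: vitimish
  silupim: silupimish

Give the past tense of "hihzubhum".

hihzubhumish

"hihzubhum" ends in -m. The stems ending in -m (vitim → vitimish, silupim → silupimish) add -ish.
The other patterns: stems ending in -b repeat the first consonant+vowel as a prefix; stems ending in -r add the prefix ha-.
So hihzubhum → hihzubhumish.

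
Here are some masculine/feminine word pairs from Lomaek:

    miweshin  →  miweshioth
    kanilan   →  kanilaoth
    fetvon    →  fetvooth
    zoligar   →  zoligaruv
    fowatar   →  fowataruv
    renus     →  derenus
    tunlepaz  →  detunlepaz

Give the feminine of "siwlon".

siwlooth

kanilan and zoligar both have last vowel 'a' yet inflect differently (kanilaoth, zoligaruv), so the last vowel is not what conditions the rule; the final letter is.
"siwlon" ends in -n. The stems ending in -n (miweshin → miweshioth, kanilan → kanilaoth, fetvon → fetvooth) drop the final letter and add -oth.
So siwlon → siwlooth.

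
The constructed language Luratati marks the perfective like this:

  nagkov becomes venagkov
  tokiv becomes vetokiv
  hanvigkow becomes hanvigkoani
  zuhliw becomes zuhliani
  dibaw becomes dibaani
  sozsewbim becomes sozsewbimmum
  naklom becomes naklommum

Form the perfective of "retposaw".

nagkov and hanvigkow both have last vowel 'o' yet inflect differently (venagkov, hanvigkoani), so the last vowel is not what conditions the rule; the final letter is.
"retposaw" ends in -w. The stems ending in -w (hanvigkow → hanvigkoani, zuhliw → zuhliani, dibaw → dibaani) drop the final letter and add -ani.
So retposaw → retposaani.

retposaani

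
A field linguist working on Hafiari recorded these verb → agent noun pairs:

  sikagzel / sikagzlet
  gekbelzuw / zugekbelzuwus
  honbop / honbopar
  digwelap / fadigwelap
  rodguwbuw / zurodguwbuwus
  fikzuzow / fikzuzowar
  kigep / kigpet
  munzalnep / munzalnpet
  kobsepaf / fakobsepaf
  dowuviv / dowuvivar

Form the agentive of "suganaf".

fasuganaf

honbop and munzalnep both end in -p yet inflect differently (honbopar, munzalnpet), so the final letter is not what conditions the rule; the last vowel is.
"suganaf" has last vowel 'a'. The stems whose last vowel is 'a' (digwelap → fadigwelap, kobsepaf → fakobsepaf) add the prefix fa-.
So suganaf → fasuganaf.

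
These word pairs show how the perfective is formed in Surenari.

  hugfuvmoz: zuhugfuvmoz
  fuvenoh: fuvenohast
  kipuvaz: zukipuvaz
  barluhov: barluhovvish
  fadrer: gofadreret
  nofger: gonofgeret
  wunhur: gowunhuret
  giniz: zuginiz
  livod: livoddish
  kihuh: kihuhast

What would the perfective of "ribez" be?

zuribez

hugfuvmoz and fuvenoh both have last vowel 'o' yet inflect differently (zuhugfuvmoz, fuvenohast), so the last vowel is not what conditions the rule; the final letter is.
"ribez" ends in -z. The stems ending in -z (kipuvaz → zukipuvaz, hugfuvmoz → zuhugfuvmoz, giniz → zuginiz) add the prefix zu-.
The other patterns: stems ending in -h add -ast; stems ending in -r add go- … -et around the stem; stems ending in -d or -v double the final consonant and add -ish.
So ribez → zuribez.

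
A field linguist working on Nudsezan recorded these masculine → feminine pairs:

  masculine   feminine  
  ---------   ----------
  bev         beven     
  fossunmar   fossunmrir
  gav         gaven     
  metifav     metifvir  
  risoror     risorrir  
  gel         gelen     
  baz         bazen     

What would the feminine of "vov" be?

voven

metifav and gav both end in -v yet inflect differently (metifvir, gaven), so the final letter is not what conditions the rule; the number of vowels is.
"vov" has 1 vowel. The stems with 1 vowel (gav → gaven, bev → beven, gel → gelen) add -en.
So vov → voven.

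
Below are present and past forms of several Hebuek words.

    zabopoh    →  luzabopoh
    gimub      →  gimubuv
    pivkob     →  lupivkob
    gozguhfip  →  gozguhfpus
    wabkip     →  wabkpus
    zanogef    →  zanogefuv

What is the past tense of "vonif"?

vonfus

"vonif" has last vowel 'i'. The stems whose last vowel is 'i' (wabkip → wabkpus, gozguhfip → gozguhfpus) delete the last vowel and add -us.
So vonif → vonfus.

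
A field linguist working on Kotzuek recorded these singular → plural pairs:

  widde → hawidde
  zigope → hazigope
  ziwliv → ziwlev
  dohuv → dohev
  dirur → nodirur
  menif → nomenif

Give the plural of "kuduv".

dohuv and dirur both have last vowel 'u' yet inflect differently (dohev, nodirur), so the last vowel is not what conditions the rule; the final letter is.
"kuduv" ends in -v. The stems ending in -v (ziwliv → ziwlev, dohuv → dohev) change the last vowel to 'e'.
So kuduv → kudev.

kudev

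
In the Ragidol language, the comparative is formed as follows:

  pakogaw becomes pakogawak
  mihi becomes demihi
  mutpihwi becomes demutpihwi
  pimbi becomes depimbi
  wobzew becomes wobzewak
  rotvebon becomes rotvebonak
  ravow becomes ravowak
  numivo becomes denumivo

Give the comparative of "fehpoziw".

numivo and rotvebon both have last vowel 'o' yet inflect differently (denumivo, rotvebonak), so the last vowel is not what conditions the rule; whether the stem ends in a vowel or a consonant is.
"fehpoziw" ends in a consonant. The stems ending in a consonant (wobzew → wobzewak, rotvebon → rotvebonak, ravow → ravowak) add -ak.
The other pattern: stems ending in a vowel add the prefix de-.
So fehpoziw → fehpoziwak.

fehpoziwak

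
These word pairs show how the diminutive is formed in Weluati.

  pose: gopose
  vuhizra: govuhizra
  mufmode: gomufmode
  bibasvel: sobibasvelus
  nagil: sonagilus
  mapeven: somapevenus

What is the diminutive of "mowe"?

gomowe

pose and bibasvel both have last vowel 'e' yet inflect differently (gopose, sobibasvelus), so the last vowel is not what conditions the rule; whether the stem ends in a vowel or a consonant is.
"mowe" ends in a vowel. The stems ending in a vowel (pose → gopose, vuhizra → govuhizra, mufmode → gomufmode) add the prefix go-.
So mowe → gomowe.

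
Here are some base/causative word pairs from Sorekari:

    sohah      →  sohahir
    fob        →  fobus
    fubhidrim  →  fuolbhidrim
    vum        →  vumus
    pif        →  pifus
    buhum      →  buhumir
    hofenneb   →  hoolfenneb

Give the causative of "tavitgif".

taolvitgif

vum and buhum both end in -m yet inflect differently (vumus, buhumir), so the final letter is not what conditions the rule; the number of vowels is.
"tavitgif" has 3 vowels. The stems with 3 vowels (hofenneb → hoolfenneb, fubhidrim → fuolbhidrim) insert -ol- after the first vowel.
So tavitgif → taolvitgif.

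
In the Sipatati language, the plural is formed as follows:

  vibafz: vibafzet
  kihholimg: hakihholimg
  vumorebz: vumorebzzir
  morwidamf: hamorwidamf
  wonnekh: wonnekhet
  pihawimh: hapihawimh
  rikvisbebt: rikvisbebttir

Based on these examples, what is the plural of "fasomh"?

hafasomh

"fasomh" has second-to-last letter 'm'. The stems whose second-to-last letter is 'm' (pihawimh → hapihawimh, kihholimg → hakihholimg, morwidamf → hamorwidamf) add the prefix ha-.
The other patterns: stems whose second-to-last letter is 'b' double the final consonant and add -ir; stems whose second-to-last letter is 'f' or 'k' add -et.
So fasomh → hafasomh.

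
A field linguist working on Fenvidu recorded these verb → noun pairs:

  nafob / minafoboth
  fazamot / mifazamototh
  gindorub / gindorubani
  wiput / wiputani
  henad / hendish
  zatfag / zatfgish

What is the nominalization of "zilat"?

ziltish

nafob and gindorub both end in -b yet inflect differently (minafoboth, gindorubani), so the final letter is not what conditions the rule; the last vowel is.
"zilat" has last vowel 'a'. The stems whose last vowel is 'a' (zatfag → zatfgish, henad → hendish) delete the last vowel and add -ish.
The other patterns: stems whose last vowel is 'o' add mi- … -oth around the stem; stems whose last vowel is 'u' add -ani.
So zilat → ziltish.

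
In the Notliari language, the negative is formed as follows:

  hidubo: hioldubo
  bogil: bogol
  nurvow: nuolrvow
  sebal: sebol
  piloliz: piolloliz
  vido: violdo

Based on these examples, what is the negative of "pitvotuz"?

pioltvotuz

bogil and piloliz both have last vowel 'i' yet inflect differently (bogol, piolloliz), so the last vowel is not what conditions the rule; the final letter is.
"pitvotuz" ends in -z. The one such stem in the data (piloliz → piolloliz) inserts -ol- after the first vowel (as do hidubo, vido), so the same rule applies.
The other pattern: stems ending in -l change the last vowel to 'o'.
So pitvotuz → pioltvotuz.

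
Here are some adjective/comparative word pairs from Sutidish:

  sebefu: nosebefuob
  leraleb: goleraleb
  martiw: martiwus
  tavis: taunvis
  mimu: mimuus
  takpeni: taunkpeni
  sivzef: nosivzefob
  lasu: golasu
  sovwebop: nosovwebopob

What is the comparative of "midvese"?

mimu and lasu both end in -u yet inflect differently (mimuus, golasu), so the final letter is not what conditions the rule; the first letter is.
"midvese" begins with m-. The stems beginning with m- (mimu → mimuus, martiw → martiwus) add -us.
The other patterns: stems beginning with l- add the prefix go-; stems beginning with t- insert -un- after the first vowel; stems beginning with s- add no- … -ob around the stem.
So midvese → midveseus.

midveseus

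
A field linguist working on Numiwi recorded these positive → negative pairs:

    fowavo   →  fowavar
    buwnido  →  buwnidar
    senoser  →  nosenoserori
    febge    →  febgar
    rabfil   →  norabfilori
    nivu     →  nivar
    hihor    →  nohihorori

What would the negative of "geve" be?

febge and senoser both have last vowel 'e' yet inflect differently (febgar, nosenoserori), so the last vowel is not what conditions the rule; whether the stem ends in a vowel or a consonant is.
"geve" ends in a vowel. The stems ending in a vowel (nivu → nivar, fowavo → fowavar, febge → febgar) drop the final letter and add -ar.
So geve → gevar.

gevar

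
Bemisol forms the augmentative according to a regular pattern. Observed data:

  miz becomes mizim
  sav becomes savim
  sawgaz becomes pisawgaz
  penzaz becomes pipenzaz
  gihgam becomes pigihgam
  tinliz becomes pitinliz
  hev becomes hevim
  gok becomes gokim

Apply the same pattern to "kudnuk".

penzaz and miz both end in -z yet inflect differently (pipenzaz, mizim), so the final letter is not what conditions the rule; the number of vowels is.
"kudnuk" has 2 vowels. The stems with 2 vowels (penzaz → pipenzaz, sawgaz → pisawgaz, gihgam → pigihgam) add the prefix pi-.
The other pattern: stems with 1 vowel add -im.
So kudnuk → pikudnuk.

pikudnuk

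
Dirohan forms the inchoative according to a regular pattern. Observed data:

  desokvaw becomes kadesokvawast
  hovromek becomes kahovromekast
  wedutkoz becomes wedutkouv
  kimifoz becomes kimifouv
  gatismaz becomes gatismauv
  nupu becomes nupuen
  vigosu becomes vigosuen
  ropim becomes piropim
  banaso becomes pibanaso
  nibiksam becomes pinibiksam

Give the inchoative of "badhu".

badhuen

desokvaw and gatismaz both have last vowel 'a' yet inflect differently (kadesokvawast, gatismauv), so the last vowel is not what conditions the rule; the final letter is.
"badhu" ends in -u. The stems ending in -u (nupu → nupuen, vigosu → vigosuen) add -en.
So badhu → badhuen.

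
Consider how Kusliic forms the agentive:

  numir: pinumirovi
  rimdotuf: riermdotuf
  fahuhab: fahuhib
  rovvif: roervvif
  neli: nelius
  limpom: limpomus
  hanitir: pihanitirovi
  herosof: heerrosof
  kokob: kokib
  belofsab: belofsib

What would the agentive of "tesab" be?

tesib

"tesab" ends in -b. The stems ending in -b (fahuhab → fahuhib, kokob → kokib, belofsab → belofsib) change the last vowel to 'i'.
The other patterns: stems ending in -r add pi- … -ovi around the stem; stems ending in -f insert -er- after the first vowel; stems ending in -i or -m add -us.
So tesab → tesib.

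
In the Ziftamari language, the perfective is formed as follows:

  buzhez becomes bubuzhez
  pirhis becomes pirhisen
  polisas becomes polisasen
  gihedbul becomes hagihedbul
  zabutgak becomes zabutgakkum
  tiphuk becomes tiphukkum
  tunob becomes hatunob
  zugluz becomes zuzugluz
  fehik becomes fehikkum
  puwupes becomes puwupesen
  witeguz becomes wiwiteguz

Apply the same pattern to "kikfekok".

polisas and zabutgak both have last vowel 'a' yet inflect differently (polisasen, zabutgakkum), so the last vowel is not what conditions the rule; the final letter is.
"kikfekok" ends in -k. The stems ending in -k (zabutgak → zabutgakkum, tiphuk → tiphukkum, fehik → fehikkum) double the final consonant and add -um.
So kikfekok → kikfekokkum.

kikfekokkum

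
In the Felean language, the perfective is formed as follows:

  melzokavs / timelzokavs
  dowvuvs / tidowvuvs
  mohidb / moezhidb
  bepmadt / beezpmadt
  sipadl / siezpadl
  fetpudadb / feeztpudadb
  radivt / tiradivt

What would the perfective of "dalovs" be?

bepmadt and radivt both end in -t yet inflect differently (beezpmadt, tiradivt), so the final letter is not what conditions the rule; the second-to-last letter is.
"dalovs" has second-to-last letter 'v'. The stems whose second-to-last letter is 'v' (dowvuvs → tidowvuvs, melzokavs → timelzokavs, radivt → tiradivt) add the prefix ti-.
The other pattern: stems whose second-to-last letter is 'd' insert -ez- after the first vowel.
So dalovs → tidalovs.

tidalovs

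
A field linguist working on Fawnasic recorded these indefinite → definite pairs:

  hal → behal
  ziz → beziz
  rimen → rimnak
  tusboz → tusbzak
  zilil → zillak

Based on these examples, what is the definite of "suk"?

besuk

"suk" has 1 vowel. The stems with 1 vowel (hal → behal, ziz → beziz) add the prefix be-.
So suk → besuk.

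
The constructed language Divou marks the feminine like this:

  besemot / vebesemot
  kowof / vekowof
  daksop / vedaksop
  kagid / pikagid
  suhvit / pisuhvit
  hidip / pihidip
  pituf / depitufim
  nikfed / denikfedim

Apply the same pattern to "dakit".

besemot and suhvit both end in -t yet inflect differently (vebesemot, pisuhvit), so the final letter is not what conditions the rule; the last vowel is.
"dakit" has last vowel 'i'. The stems whose last vowel is 'i' (kagid → pikagid, suhvit → pisuhvit, hidip → pihidip) add the prefix pi-.
The other patterns: stems whose last vowel is 'o' add the prefix ve-; stems whose last vowel is 'e' or 'u' add de- … -im around the stem.
So dakit → pidakit.

pidakit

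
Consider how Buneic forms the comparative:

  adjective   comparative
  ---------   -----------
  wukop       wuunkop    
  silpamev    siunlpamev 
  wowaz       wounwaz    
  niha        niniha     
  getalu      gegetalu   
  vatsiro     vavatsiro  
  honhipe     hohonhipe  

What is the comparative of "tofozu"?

wowaz and niha both have last vowel 'a' yet inflect differently (wounwaz, niniha), so the last vowel is not what conditions the rule; whether the stem ends in a vowel or a consonant is.
"tofozu" ends in a vowel. The stems ending in a vowel (niha → niniha, getalu → gegetalu, vatsiro → vavatsiro) repeat the first consonant+vowel as a prefix.
The other pattern: stems ending in a consonant insert -un- after the first vowel.
So tofozu → totofozu.

totofozu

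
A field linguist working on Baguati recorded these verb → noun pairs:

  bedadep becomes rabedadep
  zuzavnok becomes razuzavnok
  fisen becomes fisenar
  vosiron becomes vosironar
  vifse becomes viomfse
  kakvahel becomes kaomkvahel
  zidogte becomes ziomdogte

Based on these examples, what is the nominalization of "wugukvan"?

wugukvanar

bedadep and fisen both have last vowel 'e' yet inflect differently (rabedadep, fisenar), so the last vowel is not what conditions the rule; the final letter is.
"wugukvan" ends in -n. The stems ending in -n (fisen → fisenar, vosiron → vosironar) add -ar.
The other patterns: stems ending in -k or -p add the prefix ra-; stems ending in -e or -l insert -om- after the first vowel.
So wugukvan → wugukvanar.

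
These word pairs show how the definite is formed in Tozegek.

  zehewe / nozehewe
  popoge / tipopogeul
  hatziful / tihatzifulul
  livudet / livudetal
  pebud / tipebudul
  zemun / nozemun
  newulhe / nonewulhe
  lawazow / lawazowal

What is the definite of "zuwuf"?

nozuwuf

"zuwuf" begins with z-. The stems beginning with z- (zemun → nozemun, zehewe → nozehewe) add the prefix no-.
The other patterns: stems beginning with l- add -al; stems beginning with h- or p- add ti- … -ul around the stem.
So zuwuf → nozuwuf.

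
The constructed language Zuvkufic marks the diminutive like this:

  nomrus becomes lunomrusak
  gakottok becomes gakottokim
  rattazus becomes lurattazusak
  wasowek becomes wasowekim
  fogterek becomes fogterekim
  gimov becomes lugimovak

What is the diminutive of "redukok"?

gakottok and gimov both have last vowel 'o' yet inflect differently (gakottokim, lugimovak), so the last vowel is not what conditions the rule; the final letter is.
"redukok" ends in -k. The stems ending in -k (fogterek → fogterekim, wasowek → wasowekim, gakottok → gakottokim) add -im.
So redukok → redukokim.

redukokim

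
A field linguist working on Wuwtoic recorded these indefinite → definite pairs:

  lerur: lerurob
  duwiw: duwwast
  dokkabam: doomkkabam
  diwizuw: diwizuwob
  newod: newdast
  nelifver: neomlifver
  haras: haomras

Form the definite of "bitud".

bitudob

"bitud" has last vowel 'u'. The stems whose last vowel is 'u' (diwizuw → diwizuwob, lerur → lerurob) add -ob.
The other patterns: stems whose last vowel is 'a' or 'e' insert -om- after the first vowel; stems whose last vowel is 'i' or 'o' delete the last vowel and add -ast.
So bitud → bitudob.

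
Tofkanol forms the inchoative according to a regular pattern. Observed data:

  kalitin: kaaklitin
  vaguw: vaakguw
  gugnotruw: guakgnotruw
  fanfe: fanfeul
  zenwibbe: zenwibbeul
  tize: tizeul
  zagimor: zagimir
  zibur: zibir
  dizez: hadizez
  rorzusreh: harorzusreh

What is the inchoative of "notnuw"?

noaktnuw

vaguw and zibur both have last vowel 'u' yet inflect differently (vaakguw, zibir), so the last vowel is not what conditions the rule; the final letter is.
"notnuw" ends in -w. The stems ending in -w (vaguw → vaakguw, gugnotruw → guakgnotruw) insert -ak- after the first vowel.
So notnuw → noaktnuw.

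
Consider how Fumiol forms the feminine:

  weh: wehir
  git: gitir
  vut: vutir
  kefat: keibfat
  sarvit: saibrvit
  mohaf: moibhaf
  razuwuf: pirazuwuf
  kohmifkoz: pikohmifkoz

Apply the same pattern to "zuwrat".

"zuwrat" has 2 vowels. The stems with 2 vowels (kefat → keibfat, sarvit → saibrvit, mohaf → moibhaf) insert -ib- after the first vowel.
The other patterns: stems with 1 vowel add -ir; stems with 3 vowels add the prefix pi-.
So zuwrat → zuibwrat.

zuibwrat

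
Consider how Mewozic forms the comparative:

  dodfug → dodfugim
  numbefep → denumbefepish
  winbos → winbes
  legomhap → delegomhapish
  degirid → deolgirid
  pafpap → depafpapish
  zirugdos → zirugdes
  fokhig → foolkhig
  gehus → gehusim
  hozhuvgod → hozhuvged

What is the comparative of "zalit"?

dodfug and fokhig both end in -g yet inflect differently (dodfugim, foolkhig), so the final letter is not what conditions the rule; the last vowel is.
"zalit" has last vowel 'i'. The stems whose last vowel is 'i' (fokhig → foolkhig, degirid → deolgirid) insert -ol- after the first vowel.
So zalit → zaollit.

zaollit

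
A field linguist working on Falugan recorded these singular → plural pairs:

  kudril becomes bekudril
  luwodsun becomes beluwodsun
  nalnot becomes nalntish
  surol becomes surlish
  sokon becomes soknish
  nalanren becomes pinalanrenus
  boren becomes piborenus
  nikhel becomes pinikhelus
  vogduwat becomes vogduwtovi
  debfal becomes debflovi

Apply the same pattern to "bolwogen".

kudril and surol both end in -l yet inflect differently (bekudril, surlish), so the final letter is not what conditions the rule; the last vowel is.
"bolwogen" has last vowel 'e'. The stems whose last vowel is 'e' (nalanren → pinalanrenus, boren → piborenus, nikhel → pinikhelus) add pi- … -us around the stem.
The other patterns: stems whose last vowel is 'i' or 'u' add the prefix be-; stems whose last vowel is 'o' delete the last vowel and add -ish; stems whose last vowel is 'a' delete the last vowel and add -ovi.
So bolwogen → pibolwogenus.

pibolwogenus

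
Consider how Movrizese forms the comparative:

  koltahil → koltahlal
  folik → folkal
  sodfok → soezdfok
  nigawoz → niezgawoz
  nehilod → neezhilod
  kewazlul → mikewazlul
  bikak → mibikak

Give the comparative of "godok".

folik and sodfok both end in -k yet inflect differently (folkal, soezdfok), so the final letter is not what conditions the rule; the last vowel is.
"godok" has last vowel 'o'. The stems whose last vowel is 'o' (sodfok → soezdfok, nigawoz → niezgawoz, nehilod → neezhilod) insert -ez- after the first vowel.
So godok → goezdok.

goezdok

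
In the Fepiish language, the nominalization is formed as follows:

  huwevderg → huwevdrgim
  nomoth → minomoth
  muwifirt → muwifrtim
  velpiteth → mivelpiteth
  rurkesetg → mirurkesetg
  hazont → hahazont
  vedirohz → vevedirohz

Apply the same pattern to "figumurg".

rurkesetg and huwevderg both end in -g yet inflect differently (mirurkesetg, huwevdrgim), so the final letter is not what conditions the rule; the second-to-last letter is.
"figumurg" has second-to-last letter 'r'. The stems whose second-to-last letter is 'r' (huwevderg → huwevdrgim, muwifirt → muwifrtim) delete the last vowel and add -im.
So figumurg → figumrgim.

figumrgim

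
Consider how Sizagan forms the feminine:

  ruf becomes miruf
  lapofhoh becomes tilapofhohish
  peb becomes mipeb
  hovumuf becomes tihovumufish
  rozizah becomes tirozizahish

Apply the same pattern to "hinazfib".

tihinazfibish

hovumuf and ruf both end in -f yet inflect differently (tihovumufish, miruf), so the final letter is not what conditions the rule; the number of vowels is.
"hinazfib" has 3 vowels. The stems with 3 vowels (rozizah → tirozizahish, lapofhoh → tilapofhohish, hovumuf → tihovumufish) add ti- … -ish around the stem.
So hinazfib → tihinazfibish.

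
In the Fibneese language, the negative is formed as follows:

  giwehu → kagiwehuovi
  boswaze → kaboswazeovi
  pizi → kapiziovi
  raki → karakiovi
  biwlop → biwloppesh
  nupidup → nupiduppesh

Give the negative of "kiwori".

kakiworiovi

giwehu and nupidup both have last vowel 'u' yet inflect differently (kagiwehuovi, nupiduppesh), so the last vowel is not what conditions the rule; whether the stem ends in a vowel or a consonant is.
"kiwori" ends in a vowel. The stems ending in a vowel (giwehu → kagiwehuovi, boswaze → kaboswazeovi, pizi → kapiziovi) add ka- … -ovi around the stem.
The other pattern: stems ending in a consonant double the final consonant and add -esh.
So kiwori → kakiworiovi.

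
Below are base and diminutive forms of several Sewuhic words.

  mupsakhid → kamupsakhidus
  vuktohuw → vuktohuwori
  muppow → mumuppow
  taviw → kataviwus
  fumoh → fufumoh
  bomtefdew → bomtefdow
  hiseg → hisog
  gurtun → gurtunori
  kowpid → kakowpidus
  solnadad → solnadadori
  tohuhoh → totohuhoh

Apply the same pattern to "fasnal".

muppow and taviw both end in -w yet inflect differently (mumuppow, kataviwus), so the final letter is not what conditions the rule; the last vowel is.
"fasnal" has last vowel 'a'. The one such stem in the data (solnadad → solnadadori) adds -ori, so the same rule applies.
The other patterns: stems whose last vowel is 'o' repeat the first consonant+vowel as a prefix; stems whose last vowel is 'i' add ka- … -us around the stem; stems whose last vowel is 'e' change the last vowel to 'o'.
So fasnal → fasnalori.

fasnalori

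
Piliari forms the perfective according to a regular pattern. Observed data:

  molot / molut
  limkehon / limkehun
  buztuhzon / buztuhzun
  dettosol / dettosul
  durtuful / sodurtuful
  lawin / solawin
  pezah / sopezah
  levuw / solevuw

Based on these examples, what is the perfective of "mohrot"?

mohrut

dettosol and durtuful both end in -l yet inflect differently (dettosul, sodurtuful), so the final letter is not what conditions the rule; the last vowel is.
"mohrot" has last vowel 'o'. The stems whose last vowel is 'o' (molot → molut, limkehon → limkehun, buztuhzon → buztuhzun) change the last vowel to 'u'.
The other pattern: stems whose last vowel is 'a', 'i' or 'u' add the prefix so-.
So mohrot → mohrut.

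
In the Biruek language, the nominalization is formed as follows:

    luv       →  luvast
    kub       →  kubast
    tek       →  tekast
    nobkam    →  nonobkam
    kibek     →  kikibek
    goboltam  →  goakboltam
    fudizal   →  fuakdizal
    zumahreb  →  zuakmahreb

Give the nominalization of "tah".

tek and kibek both end in -k yet inflect differently (tekast, kikibek), so the final letter is not what conditions the rule; the number of vowels is.
"tah" has 1 vowel. The stems with 1 vowel (luv → luvast, kub → kubast, tek → tekast) add -ast.
So tah → tahast.

tahast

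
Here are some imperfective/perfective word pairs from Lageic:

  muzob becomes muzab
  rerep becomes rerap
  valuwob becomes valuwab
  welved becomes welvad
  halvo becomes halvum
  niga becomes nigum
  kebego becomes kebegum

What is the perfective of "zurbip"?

muzob and halvo both have last vowel 'o' yet inflect differently (muzab, halvum), so the last vowel is not what conditions the rule; whether the stem ends in a vowel or a consonant is.
"zurbip" ends in a consonant. The stems ending in a consonant (muzob → muzab, rerep → rerap, valuwob → valuwab) change the last vowel to 'a'.
The other pattern: stems ending in a vowel drop the final letter and add -um.
So zurbip → zurbap.

zurbap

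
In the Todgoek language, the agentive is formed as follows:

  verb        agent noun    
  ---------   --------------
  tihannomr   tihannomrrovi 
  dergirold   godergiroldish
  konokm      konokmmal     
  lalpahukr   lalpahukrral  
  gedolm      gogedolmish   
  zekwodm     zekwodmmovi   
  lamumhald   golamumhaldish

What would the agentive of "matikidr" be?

matikidrrovi

gedolm and konokm both end in -m yet inflect differently (gogedolmish, konokmmal), so the final letter is not what conditions the rule; the second-to-last letter is.
"matikidr" has second-to-last letter 'd'. The one such stem in the data (zekwodm → zekwodmmovi) doubles the final consonant and adds -ovi (as does tihannomr), so the same rule applies.
The other patterns: stems whose second-to-last letter is 'l' add go- … -ish around the stem; stems whose second-to-last letter is 'k' double the final consonant and add -al.
So matikidr → matikidrrovi.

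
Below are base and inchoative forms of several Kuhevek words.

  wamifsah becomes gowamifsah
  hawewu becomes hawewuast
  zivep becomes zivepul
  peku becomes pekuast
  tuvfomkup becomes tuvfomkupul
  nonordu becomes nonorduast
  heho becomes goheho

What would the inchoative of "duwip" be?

tuvfomkup and peku both have last vowel 'u' yet inflect differently (tuvfomkupul, pekuast), so the last vowel is not what conditions the rule; the final letter is.
"duwip" ends in -p. The stems ending in -p (tuvfomkup → tuvfomkupul, zivep → zivepul) add -ul.
The other patterns: stems ending in -u add -ast; stems ending in -h or -o add the prefix go-.
So duwip → duwipul.

duwipul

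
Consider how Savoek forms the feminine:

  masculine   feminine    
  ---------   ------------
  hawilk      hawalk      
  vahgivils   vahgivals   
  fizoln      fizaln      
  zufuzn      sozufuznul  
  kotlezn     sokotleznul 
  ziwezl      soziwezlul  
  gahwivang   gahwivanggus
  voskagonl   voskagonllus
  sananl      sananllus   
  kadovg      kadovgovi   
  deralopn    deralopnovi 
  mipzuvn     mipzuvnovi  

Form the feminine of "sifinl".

sifinllus

fizoln and zufuzn both end in -n yet inflect differently (fizaln, sozufuznul), so the final letter is not what conditions the rule; the second-to-last letter is.
"sifinl" has second-to-last letter 'n'. The stems whose second-to-last letter is 'n' (gahwivang → gahwivanggus, voskagonl → voskagonllus, sananl → sananllus) double the final consonant and add -us.
So sifinl → sifinllus.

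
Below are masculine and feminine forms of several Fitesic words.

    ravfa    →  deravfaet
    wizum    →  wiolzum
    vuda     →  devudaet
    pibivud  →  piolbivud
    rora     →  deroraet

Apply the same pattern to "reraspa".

vuda and wizum both have 2 vowels yet inflect differently (devudaet, wiolzum), so the number of vowels is not what conditions the rule; the final letter is.
"reraspa" ends in -a. The stems ending in -a (vuda → devudaet, ravfa → deravfaet, rora → deroraet) add de- … -et around the stem.
The other pattern: stems ending in -d or -m insert -ol- after the first vowel.
So reraspa → dereraspaet.

dereraspaet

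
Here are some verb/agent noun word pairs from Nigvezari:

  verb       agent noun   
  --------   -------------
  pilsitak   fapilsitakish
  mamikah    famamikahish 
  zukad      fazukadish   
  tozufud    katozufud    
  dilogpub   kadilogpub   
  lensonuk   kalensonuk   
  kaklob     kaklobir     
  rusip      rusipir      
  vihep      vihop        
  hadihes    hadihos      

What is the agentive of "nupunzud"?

zukad and tozufud both end in -d yet inflect differently (fazukadish, katozufud), so the final letter is not what conditions the rule; the last vowel is.
"nupunzud" has last vowel 'u'. The stems whose last vowel is 'u' (tozufud → katozufud, dilogpub → kadilogpub, lensonuk → kalensonuk) add the prefix ka-.
So nupunzud → kanupunzud.

kanupunzud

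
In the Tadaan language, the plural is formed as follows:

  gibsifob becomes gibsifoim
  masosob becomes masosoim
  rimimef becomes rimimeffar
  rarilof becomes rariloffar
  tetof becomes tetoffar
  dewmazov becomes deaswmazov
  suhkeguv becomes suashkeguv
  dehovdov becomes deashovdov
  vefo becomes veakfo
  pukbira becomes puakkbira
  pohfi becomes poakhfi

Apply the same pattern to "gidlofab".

gibsifob and rarilof both have last vowel 'o' yet inflect differently (gibsifoim, rariloffar), so the last vowel is not what conditions the rule; the final letter is.
"gidlofab" ends in -b. The stems ending in -b (gibsifob → gibsifoim, masosob → masosoim) drop the final letter and add -im.
So gidlofab → gidlofaim.

gidlofaim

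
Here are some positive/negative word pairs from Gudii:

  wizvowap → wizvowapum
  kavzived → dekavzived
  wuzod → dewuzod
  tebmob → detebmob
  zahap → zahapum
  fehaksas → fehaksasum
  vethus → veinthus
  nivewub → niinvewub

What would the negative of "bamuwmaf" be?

"bamuwmaf" has last vowel 'a'. The stems whose last vowel is 'a' (wizvowap → wizvowapum, zahap → zahapum, fehaksas → fehaksasum) add -um.
So bamuwmaf → bamuwmafum.

bamuwmafum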